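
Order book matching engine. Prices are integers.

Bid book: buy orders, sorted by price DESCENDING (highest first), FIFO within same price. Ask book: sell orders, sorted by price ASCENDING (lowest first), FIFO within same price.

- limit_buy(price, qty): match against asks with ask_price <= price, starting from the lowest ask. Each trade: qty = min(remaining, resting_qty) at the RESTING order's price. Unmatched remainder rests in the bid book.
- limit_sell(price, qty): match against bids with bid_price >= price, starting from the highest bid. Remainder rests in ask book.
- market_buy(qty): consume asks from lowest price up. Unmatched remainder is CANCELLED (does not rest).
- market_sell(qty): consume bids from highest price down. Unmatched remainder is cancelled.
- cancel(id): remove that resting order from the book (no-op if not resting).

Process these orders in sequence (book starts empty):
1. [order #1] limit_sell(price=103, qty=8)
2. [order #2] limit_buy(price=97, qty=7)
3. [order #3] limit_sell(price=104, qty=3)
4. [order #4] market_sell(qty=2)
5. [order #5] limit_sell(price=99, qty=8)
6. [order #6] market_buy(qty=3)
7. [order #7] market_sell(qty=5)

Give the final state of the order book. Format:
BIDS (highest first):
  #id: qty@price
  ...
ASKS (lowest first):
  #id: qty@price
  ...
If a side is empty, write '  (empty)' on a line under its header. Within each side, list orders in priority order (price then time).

Answer: BIDS (highest first):
  (empty)
ASKS (lowest first):
  #5: 5@99
  #1: 8@103
  #3: 3@104

Derivation:
After op 1 [order #1] limit_sell(price=103, qty=8): fills=none; bids=[-] asks=[#1:8@103]
After op 2 [order #2] limit_buy(price=97, qty=7): fills=none; bids=[#2:7@97] asks=[#1:8@103]
After op 3 [order #3] limit_sell(price=104, qty=3): fills=none; bids=[#2:7@97] asks=[#1:8@103 #3:3@104]
After op 4 [order #4] market_sell(qty=2): fills=#2x#4:2@97; bids=[#2:5@97] asks=[#1:8@103 #3:3@104]
After op 5 [order #5] limit_sell(price=99, qty=8): fills=none; bids=[#2:5@97] asks=[#5:8@99 #1:8@103 #3:3@104]
After op 6 [order #6] market_buy(qty=3): fills=#6x#5:3@99; bids=[#2:5@97] asks=[#5:5@99 #1:8@103 #3:3@104]
After op 7 [order #7] market_sell(qty=5): fills=#2x#7:5@97; bids=[-] asks=[#5:5@99 #1:8@103 #3:3@104]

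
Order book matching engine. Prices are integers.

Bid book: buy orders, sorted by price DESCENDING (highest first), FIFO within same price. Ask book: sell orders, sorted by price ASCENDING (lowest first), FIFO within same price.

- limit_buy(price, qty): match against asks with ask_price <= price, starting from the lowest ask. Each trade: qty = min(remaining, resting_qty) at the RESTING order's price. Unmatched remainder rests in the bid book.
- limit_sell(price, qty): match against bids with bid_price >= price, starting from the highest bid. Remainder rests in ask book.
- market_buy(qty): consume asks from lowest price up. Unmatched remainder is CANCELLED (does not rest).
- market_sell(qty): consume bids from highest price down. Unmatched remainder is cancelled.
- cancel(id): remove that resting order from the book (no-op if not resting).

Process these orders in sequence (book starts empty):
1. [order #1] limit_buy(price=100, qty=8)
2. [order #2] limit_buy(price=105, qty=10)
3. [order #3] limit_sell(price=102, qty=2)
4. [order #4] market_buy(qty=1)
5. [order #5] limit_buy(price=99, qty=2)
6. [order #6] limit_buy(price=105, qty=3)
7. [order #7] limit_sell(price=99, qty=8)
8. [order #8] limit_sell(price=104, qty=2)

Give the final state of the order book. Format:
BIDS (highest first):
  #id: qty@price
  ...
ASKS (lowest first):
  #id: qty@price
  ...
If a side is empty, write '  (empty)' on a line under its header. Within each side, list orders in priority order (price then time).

After op 1 [order #1] limit_buy(price=100, qty=8): fills=none; bids=[#1:8@100] asks=[-]
After op 2 [order #2] limit_buy(price=105, qty=10): fills=none; bids=[#2:10@105 #1:8@100] asks=[-]
After op 3 [order #3] limit_sell(price=102, qty=2): fills=#2x#3:2@105; bids=[#2:8@105 #1:8@100] asks=[-]
After op 4 [order #4] market_buy(qty=1): fills=none; bids=[#2:8@105 #1:8@100] asks=[-]
After op 5 [order #5] limit_buy(price=99, qty=2): fills=none; bids=[#2:8@105 #1:8@100 #5:2@99] asks=[-]
After op 6 [order #6] limit_buy(price=105, qty=3): fills=none; bids=[#2:8@105 #6:3@105 #1:8@100 #5:2@99] asks=[-]
After op 7 [order #7] limit_sell(price=99, qty=8): fills=#2x#7:8@105; bids=[#6:3@105 #1:8@100 #5:2@99] asks=[-]
After op 8 [order #8] limit_sell(price=104, qty=2): fills=#6x#8:2@105; bids=[#6:1@105 #1:8@100 #5:2@99] asks=[-]

Answer: BIDS (highest first):
  #6: 1@105
  #1: 8@100
  #5: 2@99
ASKS (lowest first):
  (empty)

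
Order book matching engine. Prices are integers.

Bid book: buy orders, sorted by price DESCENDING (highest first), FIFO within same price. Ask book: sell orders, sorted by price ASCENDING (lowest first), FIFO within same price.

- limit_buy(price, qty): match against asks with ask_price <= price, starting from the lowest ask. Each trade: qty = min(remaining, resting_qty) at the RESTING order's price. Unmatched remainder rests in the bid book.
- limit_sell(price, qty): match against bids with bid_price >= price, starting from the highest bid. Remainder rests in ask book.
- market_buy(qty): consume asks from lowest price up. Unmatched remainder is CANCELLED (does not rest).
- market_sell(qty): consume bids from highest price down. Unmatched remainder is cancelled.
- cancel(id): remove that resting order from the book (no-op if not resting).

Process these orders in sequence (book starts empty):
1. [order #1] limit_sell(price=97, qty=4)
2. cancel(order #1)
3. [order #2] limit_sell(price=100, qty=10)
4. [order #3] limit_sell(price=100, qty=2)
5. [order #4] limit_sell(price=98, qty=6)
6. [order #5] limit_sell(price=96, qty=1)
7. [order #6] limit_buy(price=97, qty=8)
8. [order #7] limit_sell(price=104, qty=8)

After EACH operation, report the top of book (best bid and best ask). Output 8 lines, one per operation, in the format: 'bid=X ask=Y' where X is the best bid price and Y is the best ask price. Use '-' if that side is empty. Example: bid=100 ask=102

Answer: bid=- ask=97
bid=- ask=-
bid=- ask=100
bid=- ask=100
bid=- ask=98
bid=- ask=96
bid=97 ask=98
bid=97 ask=98

Derivation:
After op 1 [order #1] limit_sell(price=97, qty=4): fills=none; bids=[-] asks=[#1:4@97]
After op 2 cancel(order #1): fills=none; bids=[-] asks=[-]
After op 3 [order #2] limit_sell(price=100, qty=10): fills=none; bids=[-] asks=[#2:10@100]
After op 4 [order #3] limit_sell(price=100, qty=2): fills=none; bids=[-] asks=[#2:10@100 #3:2@100]
After op 5 [order #4] limit_sell(price=98, qty=6): fills=none; bids=[-] asks=[#4:6@98 #2:10@100 #3:2@100]
After op 6 [order #5] limit_sell(price=96, qty=1): fills=none; bids=[-] asks=[#5:1@96 #4:6@98 #2:10@100 #3:2@100]
After op 7 [order #6] limit_buy(price=97, qty=8): fills=#6x#5:1@96; bids=[#6:7@97] asks=[#4:6@98 #2:10@100 #3:2@100]
After op 8 [order #7] limit_sell(price=104, qty=8): fills=none; bids=[#6:7@97] asks=[#4:6@98 #2:10@100 #3:2@100 #7:8@104]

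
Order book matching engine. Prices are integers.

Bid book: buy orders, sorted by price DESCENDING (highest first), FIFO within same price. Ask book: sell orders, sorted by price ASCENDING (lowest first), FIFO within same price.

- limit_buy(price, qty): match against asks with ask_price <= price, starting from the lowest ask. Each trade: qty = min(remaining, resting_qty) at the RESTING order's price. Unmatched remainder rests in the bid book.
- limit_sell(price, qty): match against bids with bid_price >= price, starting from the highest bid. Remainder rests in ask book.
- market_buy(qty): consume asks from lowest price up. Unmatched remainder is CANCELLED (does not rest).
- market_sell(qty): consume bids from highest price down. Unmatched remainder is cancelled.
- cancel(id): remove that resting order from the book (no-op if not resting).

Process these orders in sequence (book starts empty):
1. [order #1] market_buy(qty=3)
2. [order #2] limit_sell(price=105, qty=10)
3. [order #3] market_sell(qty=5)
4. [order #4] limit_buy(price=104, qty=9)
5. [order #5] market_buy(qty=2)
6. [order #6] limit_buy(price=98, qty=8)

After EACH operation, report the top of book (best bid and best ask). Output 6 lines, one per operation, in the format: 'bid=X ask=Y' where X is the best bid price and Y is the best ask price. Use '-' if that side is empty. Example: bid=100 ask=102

Answer: bid=- ask=-
bid=- ask=105
bid=- ask=105
bid=104 ask=105
bid=104 ask=105
bid=104 ask=105

Derivation:
After op 1 [order #1] market_buy(qty=3): fills=none; bids=[-] asks=[-]
After op 2 [order #2] limit_sell(price=105, qty=10): fills=none; bids=[-] asks=[#2:10@105]
After op 3 [order #3] market_sell(qty=5): fills=none; bids=[-] asks=[#2:10@105]
After op 4 [order #4] limit_buy(price=104, qty=9): fills=none; bids=[#4:9@104] asks=[#2:10@105]
After op 5 [order #5] market_buy(qty=2): fills=#5x#2:2@105; bids=[#4:9@104] asks=[#2:8@105]
After op 6 [order #6] limit_buy(price=98, qty=8): fills=none; bids=[#4:9@104 #6:8@98] asks=[#2:8@105]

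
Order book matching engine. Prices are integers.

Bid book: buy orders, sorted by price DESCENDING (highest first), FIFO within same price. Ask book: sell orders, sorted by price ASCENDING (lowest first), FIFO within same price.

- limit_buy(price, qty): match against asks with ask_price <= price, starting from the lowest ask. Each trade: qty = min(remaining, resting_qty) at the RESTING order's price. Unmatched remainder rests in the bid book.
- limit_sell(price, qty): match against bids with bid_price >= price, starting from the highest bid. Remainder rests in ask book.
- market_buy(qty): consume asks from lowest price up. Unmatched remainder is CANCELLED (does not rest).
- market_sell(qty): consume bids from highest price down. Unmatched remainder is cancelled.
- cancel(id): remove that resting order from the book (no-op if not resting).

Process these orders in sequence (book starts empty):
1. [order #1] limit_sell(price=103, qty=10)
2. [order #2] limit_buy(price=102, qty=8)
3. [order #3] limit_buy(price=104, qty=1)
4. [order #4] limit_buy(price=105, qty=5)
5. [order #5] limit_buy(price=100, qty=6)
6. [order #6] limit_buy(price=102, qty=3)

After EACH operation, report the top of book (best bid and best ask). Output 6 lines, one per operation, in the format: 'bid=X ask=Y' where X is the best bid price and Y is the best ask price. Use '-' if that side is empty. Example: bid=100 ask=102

After op 1 [order #1] limit_sell(price=103, qty=10): fills=none; bids=[-] asks=[#1:10@103]
After op 2 [order #2] limit_buy(price=102, qty=8): fills=none; bids=[#2:8@102] asks=[#1:10@103]
After op 3 [order #3] limit_buy(price=104, qty=1): fills=#3x#1:1@103; bids=[#2:8@102] asks=[#1:9@103]
After op 4 [order #4] limit_buy(price=105, qty=5): fills=#4x#1:5@103; bids=[#2:8@102] asks=[#1:4@103]
After op 5 [order #5] limit_buy(price=100, qty=6): fills=none; bids=[#2:8@102 #5:6@100] asks=[#1:4@103]
After op 6 [order #6] limit_buy(price=102, qty=3): fills=none; bids=[#2:8@102 #6:3@102 #5:6@100] asks=[#1:4@103]

Answer: bid=- ask=103
bid=102 ask=103
bid=102 ask=103
bid=102 ask=103
bid=102 ask=103
bid=102 ask=103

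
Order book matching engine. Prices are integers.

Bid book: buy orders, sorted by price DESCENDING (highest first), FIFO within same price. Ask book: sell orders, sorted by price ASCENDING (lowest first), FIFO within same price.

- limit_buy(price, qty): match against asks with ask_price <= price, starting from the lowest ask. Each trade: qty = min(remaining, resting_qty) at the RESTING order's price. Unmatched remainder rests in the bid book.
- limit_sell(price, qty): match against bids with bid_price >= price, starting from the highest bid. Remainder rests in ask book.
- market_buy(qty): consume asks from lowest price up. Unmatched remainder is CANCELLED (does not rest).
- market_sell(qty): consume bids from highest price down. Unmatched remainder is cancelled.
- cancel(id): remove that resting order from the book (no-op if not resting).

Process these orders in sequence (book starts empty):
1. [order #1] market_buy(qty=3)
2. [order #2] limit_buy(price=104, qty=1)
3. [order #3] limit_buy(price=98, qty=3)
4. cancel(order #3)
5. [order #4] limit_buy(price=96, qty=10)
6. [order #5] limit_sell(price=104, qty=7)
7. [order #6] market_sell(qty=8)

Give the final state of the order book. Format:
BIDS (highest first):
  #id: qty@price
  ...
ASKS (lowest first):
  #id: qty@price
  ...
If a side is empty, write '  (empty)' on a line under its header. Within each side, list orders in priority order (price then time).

After op 1 [order #1] market_buy(qty=3): fills=none; bids=[-] asks=[-]
After op 2 [order #2] limit_buy(price=104, qty=1): fills=none; bids=[#2:1@104] asks=[-]
After op 3 [order #3] limit_buy(price=98, qty=3): fills=none; bids=[#2:1@104 #3:3@98] asks=[-]
After op 4 cancel(order #3): fills=none; bids=[#2:1@104] asks=[-]
After op 5 [order #4] limit_buy(price=96, qty=10): fills=none; bids=[#2:1@104 #4:10@96] asks=[-]
After op 6 [order #5] limit_sell(price=104, qty=7): fills=#2x#5:1@104; bids=[#4:10@96] asks=[#5:6@104]
After op 7 [order #6] market_sell(qty=8): fills=#4x#6:8@96; bids=[#4:2@96] asks=[#5:6@104]

Answer: BIDS (highest first):
  #4: 2@96
ASKS (lowest first):
  #5: 6@104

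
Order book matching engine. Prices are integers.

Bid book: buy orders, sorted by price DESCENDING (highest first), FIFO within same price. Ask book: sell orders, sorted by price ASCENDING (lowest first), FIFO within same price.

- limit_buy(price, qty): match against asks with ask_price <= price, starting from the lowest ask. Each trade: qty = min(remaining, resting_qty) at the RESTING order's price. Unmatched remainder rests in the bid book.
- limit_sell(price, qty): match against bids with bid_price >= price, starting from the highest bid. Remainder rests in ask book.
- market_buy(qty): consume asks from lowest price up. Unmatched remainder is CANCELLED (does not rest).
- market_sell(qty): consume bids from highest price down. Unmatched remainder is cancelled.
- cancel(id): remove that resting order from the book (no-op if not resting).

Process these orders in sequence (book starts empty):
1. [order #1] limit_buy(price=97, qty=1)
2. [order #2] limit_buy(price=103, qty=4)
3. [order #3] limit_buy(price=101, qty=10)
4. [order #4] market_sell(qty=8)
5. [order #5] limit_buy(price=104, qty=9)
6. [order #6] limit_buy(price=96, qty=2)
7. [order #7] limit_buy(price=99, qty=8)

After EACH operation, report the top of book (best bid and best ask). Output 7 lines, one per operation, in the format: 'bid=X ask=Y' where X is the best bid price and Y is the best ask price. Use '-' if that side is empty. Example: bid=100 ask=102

After op 1 [order #1] limit_buy(price=97, qty=1): fills=none; bids=[#1:1@97] asks=[-]
After op 2 [order #2] limit_buy(price=103, qty=4): fills=none; bids=[#2:4@103 #1:1@97] asks=[-]
After op 3 [order #3] limit_buy(price=101, qty=10): fills=none; bids=[#2:4@103 #3:10@101 #1:1@97] asks=[-]
After op 4 [order #4] market_sell(qty=8): fills=#2x#4:4@103 #3x#4:4@101; bids=[#3:6@101 #1:1@97] asks=[-]
After op 5 [order #5] limit_buy(price=104, qty=9): fills=none; bids=[#5:9@104 #3:6@101 #1:1@97] asks=[-]
After op 6 [order #6] limit_buy(price=96, qty=2): fills=none; bids=[#5:9@104 #3:6@101 #1:1@97 #6:2@96] asks=[-]
After op 7 [order #7] limit_buy(price=99, qty=8): fills=none; bids=[#5:9@104 #3:6@101 #7:8@99 #1:1@97 #6:2@96] asks=[-]

Answer: bid=97 ask=-
bid=103 ask=-
bid=103 ask=-
bid=101 ask=-
bid=104 ask=-
bid=104 ask=-
bid=104 ask=-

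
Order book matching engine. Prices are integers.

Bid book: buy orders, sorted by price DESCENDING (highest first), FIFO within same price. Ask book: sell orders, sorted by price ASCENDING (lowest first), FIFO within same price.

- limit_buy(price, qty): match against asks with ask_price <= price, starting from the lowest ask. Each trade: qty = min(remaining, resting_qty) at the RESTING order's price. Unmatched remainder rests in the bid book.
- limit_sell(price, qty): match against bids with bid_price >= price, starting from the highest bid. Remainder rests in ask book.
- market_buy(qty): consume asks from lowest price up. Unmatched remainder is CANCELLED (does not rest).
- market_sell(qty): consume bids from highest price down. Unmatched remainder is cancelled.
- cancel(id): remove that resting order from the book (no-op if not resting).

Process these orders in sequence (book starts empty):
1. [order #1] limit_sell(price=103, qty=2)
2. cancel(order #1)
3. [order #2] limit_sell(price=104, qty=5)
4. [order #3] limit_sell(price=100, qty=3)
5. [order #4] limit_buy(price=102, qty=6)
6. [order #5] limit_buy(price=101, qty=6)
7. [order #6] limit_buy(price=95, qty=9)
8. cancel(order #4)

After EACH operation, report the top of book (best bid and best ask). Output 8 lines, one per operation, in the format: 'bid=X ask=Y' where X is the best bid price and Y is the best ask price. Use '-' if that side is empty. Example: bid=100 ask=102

After op 1 [order #1] limit_sell(price=103, qty=2): fills=none; bids=[-] asks=[#1:2@103]
After op 2 cancel(order #1): fills=none; bids=[-] asks=[-]
After op 3 [order #2] limit_sell(price=104, qty=5): fills=none; bids=[-] asks=[#2:5@104]
After op 4 [order #3] limit_sell(price=100, qty=3): fills=none; bids=[-] asks=[#3:3@100 #2:5@104]
After op 5 [order #4] limit_buy(price=102, qty=6): fills=#4x#3:3@100; bids=[#4:3@102] asks=[#2:5@104]
After op 6 [order #5] limit_buy(price=101, qty=6): fills=none; bids=[#4:3@102 #5:6@101] asks=[#2:5@104]
After op 7 [order #6] limit_buy(price=95, qty=9): fills=none; bids=[#4:3@102 #5:6@101 #6:9@95] asks=[#2:5@104]
After op 8 cancel(order #4): fills=none; bids=[#5:6@101 #6:9@95] asks=[#2:5@104]

Answer: bid=- ask=103
bid=- ask=-
bid=- ask=104
bid=- ask=100
bid=102 ask=104
bid=102 ask=104
bid=102 ask=104
bid=101 ask=104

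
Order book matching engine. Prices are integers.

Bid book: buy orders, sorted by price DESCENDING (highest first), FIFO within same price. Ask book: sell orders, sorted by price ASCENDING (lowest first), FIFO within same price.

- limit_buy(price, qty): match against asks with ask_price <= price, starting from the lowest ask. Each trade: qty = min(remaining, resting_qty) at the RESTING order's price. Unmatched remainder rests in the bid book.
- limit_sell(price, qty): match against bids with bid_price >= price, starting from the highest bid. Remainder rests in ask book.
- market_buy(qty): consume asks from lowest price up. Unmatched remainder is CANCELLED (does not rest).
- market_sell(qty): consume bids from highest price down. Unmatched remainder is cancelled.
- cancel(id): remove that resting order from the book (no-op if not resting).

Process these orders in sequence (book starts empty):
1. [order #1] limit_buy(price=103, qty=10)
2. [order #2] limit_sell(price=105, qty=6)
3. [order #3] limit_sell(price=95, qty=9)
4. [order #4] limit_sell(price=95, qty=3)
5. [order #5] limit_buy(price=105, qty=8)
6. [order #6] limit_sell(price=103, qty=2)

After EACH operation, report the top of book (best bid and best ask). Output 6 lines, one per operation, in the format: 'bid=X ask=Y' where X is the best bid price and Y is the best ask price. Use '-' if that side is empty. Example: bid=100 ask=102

Answer: bid=103 ask=-
bid=103 ask=105
bid=103 ask=105
bid=- ask=95
bid=- ask=-
bid=- ask=103

Derivation:
After op 1 [order #1] limit_buy(price=103, qty=10): fills=none; bids=[#1:10@103] asks=[-]
After op 2 [order #2] limit_sell(price=105, qty=6): fills=none; bids=[#1:10@103] asks=[#2:6@105]
After op 3 [order #3] limit_sell(price=95, qty=9): fills=#1x#3:9@103; bids=[#1:1@103] asks=[#2:6@105]
After op 4 [order #4] limit_sell(price=95, qty=3): fills=#1x#4:1@103; bids=[-] asks=[#4:2@95 #2:6@105]
After op 5 [order #5] limit_buy(price=105, qty=8): fills=#5x#4:2@95 #5x#2:6@105; bids=[-] asks=[-]
After op 6 [order #6] limit_sell(price=103, qty=2): fills=none; bids=[-] asks=[#6:2@103]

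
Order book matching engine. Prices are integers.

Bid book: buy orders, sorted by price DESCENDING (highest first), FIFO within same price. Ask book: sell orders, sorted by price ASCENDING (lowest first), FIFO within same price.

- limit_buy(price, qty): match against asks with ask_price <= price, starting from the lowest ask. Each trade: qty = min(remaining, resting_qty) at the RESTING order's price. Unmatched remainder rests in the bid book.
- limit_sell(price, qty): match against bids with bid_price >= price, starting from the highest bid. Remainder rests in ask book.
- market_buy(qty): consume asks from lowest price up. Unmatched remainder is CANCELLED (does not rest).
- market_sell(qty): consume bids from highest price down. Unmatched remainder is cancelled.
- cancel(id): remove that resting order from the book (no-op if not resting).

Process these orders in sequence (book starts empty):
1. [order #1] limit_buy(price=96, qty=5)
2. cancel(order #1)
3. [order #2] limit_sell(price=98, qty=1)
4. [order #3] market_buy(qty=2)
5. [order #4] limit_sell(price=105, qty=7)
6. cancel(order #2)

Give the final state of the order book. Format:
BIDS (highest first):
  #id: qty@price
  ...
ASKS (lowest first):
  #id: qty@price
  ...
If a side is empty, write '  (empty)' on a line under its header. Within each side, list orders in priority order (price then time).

After op 1 [order #1] limit_buy(price=96, qty=5): fills=none; bids=[#1:5@96] asks=[-]
After op 2 cancel(order #1): fills=none; bids=[-] asks=[-]
After op 3 [order #2] limit_sell(price=98, qty=1): fills=none; bids=[-] asks=[#2:1@98]
After op 4 [order #3] market_buy(qty=2): fills=#3x#2:1@98; bids=[-] asks=[-]
After op 5 [order #4] limit_sell(price=105, qty=7): fills=none; bids=[-] asks=[#4:7@105]
After op 6 cancel(order #2): fills=none; bids=[-] asks=[#4:7@105]

Answer: BIDS (highest first):
  (empty)
ASKS (lowest first):
  #4: 7@105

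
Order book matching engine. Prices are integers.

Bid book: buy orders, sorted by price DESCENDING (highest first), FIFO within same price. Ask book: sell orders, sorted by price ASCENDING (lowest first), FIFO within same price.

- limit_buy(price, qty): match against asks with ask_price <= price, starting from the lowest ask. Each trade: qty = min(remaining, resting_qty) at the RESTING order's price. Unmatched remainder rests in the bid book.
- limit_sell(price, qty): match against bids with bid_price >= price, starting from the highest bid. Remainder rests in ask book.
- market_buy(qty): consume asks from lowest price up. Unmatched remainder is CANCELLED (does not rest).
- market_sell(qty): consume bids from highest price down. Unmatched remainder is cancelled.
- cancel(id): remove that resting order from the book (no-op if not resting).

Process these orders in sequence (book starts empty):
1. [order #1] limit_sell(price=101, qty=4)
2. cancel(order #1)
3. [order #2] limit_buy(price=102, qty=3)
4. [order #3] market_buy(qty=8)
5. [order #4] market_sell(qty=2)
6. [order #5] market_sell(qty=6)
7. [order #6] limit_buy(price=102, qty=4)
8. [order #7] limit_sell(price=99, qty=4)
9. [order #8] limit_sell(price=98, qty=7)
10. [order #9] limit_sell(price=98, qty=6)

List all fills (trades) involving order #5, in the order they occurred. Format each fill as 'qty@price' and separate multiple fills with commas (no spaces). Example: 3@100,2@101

Answer: 1@102

Derivation:
After op 1 [order #1] limit_sell(price=101, qty=4): fills=none; bids=[-] asks=[#1:4@101]
After op 2 cancel(order #1): fills=none; bids=[-] asks=[-]
After op 3 [order #2] limit_buy(price=102, qty=3): fills=none; bids=[#2:3@102] asks=[-]
After op 4 [order #3] market_buy(qty=8): fills=none; bids=[#2:3@102] asks=[-]
After op 5 [order #4] market_sell(qty=2): fills=#2x#4:2@102; bids=[#2:1@102] asks=[-]
After op 6 [order #5] market_sell(qty=6): fills=#2x#5:1@102; bids=[-] asks=[-]
After op 7 [order #6] limit_buy(price=102, qty=4): fills=none; bids=[#6:4@102] asks=[-]
After op 8 [order #7] limit_sell(price=99, qty=4): fills=#6x#7:4@102; bids=[-] asks=[-]
After op 9 [order #8] limit_sell(price=98, qty=7): fills=none; bids=[-] asks=[#8:7@98]
After op 10 [order #9] limit_sell(price=98, qty=6): fills=none; bids=[-] asks=[#8:7@98 #9:6@98]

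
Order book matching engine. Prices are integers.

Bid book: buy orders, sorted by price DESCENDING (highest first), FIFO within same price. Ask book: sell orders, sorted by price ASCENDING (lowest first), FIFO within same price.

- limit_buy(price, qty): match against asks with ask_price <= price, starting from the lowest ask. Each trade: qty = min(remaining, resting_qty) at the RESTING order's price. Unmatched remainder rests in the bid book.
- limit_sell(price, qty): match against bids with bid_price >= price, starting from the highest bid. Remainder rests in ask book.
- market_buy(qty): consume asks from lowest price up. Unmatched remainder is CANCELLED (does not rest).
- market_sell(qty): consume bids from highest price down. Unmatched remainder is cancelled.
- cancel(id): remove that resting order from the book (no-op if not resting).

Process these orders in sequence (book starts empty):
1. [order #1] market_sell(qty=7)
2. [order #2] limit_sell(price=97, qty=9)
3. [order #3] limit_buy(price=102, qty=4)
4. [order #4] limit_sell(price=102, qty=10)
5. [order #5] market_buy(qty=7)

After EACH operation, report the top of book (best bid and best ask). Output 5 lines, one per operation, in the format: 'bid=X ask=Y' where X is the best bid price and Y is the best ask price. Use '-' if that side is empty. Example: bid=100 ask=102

After op 1 [order #1] market_sell(qty=7): fills=none; bids=[-] asks=[-]
After op 2 [order #2] limit_sell(price=97, qty=9): fills=none; bids=[-] asks=[#2:9@97]
After op 3 [order #3] limit_buy(price=102, qty=4): fills=#3x#2:4@97; bids=[-] asks=[#2:5@97]
After op 4 [order #4] limit_sell(price=102, qty=10): fills=none; bids=[-] asks=[#2:5@97 #4:10@102]
After op 5 [order #5] market_buy(qty=7): fills=#5x#2:5@97 #5x#4:2@102; bids=[-] asks=[#4:8@102]

Answer: bid=- ask=-
bid=- ask=97
bid=- ask=97
bid=- ask=97
bid=- ask=102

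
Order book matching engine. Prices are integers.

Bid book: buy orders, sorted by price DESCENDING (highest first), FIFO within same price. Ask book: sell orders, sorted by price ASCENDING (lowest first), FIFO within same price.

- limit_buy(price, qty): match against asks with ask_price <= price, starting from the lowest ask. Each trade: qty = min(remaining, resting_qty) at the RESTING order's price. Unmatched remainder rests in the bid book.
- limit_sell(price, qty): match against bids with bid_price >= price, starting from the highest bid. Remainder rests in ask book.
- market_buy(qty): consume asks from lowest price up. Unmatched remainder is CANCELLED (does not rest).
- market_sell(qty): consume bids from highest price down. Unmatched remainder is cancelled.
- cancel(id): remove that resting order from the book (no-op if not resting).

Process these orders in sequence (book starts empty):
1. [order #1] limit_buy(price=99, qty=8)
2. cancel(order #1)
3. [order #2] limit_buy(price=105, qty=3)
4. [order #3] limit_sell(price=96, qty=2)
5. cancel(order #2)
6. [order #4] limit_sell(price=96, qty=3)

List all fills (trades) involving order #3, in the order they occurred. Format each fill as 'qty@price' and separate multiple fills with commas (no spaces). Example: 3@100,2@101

After op 1 [order #1] limit_buy(price=99, qty=8): fills=none; bids=[#1:8@99] asks=[-]
After op 2 cancel(order #1): fills=none; bids=[-] asks=[-]
After op 3 [order #2] limit_buy(price=105, qty=3): fills=none; bids=[#2:3@105] asks=[-]
After op 4 [order #3] limit_sell(price=96, qty=2): fills=#2x#3:2@105; bids=[#2:1@105] asks=[-]
After op 5 cancel(order #2): fills=none; bids=[-] asks=[-]
After op 6 [order #4] limit_sell(price=96, qty=3): fills=none; bids=[-] asks=[#4:3@96]

Answer: 2@105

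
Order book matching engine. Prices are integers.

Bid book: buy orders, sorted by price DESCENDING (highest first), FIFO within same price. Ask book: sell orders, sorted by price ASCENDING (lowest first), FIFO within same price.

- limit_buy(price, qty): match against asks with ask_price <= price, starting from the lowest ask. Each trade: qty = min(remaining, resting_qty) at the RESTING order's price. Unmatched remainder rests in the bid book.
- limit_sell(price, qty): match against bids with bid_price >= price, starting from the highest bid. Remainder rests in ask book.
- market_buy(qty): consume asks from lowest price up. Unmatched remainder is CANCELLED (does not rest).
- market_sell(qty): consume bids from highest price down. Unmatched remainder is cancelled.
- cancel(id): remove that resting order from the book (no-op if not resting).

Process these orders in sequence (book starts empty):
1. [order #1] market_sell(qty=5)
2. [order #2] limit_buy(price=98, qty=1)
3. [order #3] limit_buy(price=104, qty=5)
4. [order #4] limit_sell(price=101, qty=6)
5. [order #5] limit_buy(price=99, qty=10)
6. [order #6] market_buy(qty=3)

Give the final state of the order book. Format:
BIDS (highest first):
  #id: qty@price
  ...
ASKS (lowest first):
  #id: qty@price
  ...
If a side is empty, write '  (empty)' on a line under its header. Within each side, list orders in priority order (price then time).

Answer: BIDS (highest first):
  #5: 10@99
  #2: 1@98
ASKS (lowest first):
  (empty)

Derivation:
After op 1 [order #1] market_sell(qty=5): fills=none; bids=[-] asks=[-]
After op 2 [order #2] limit_buy(price=98, qty=1): fills=none; bids=[#2:1@98] asks=[-]
After op 3 [order #3] limit_buy(price=104, qty=5): fills=none; bids=[#3:5@104 #2:1@98] asks=[-]
After op 4 [order #4] limit_sell(price=101, qty=6): fills=#3x#4:5@104; bids=[#2:1@98] asks=[#4:1@101]
After op 5 [order #5] limit_buy(price=99, qty=10): fills=none; bids=[#5:10@99 #2:1@98] asks=[#4:1@101]
After op 6 [order #6] market_buy(qty=3): fills=#6x#4:1@101; bids=[#5:10@99 #2:1@98] asks=[-]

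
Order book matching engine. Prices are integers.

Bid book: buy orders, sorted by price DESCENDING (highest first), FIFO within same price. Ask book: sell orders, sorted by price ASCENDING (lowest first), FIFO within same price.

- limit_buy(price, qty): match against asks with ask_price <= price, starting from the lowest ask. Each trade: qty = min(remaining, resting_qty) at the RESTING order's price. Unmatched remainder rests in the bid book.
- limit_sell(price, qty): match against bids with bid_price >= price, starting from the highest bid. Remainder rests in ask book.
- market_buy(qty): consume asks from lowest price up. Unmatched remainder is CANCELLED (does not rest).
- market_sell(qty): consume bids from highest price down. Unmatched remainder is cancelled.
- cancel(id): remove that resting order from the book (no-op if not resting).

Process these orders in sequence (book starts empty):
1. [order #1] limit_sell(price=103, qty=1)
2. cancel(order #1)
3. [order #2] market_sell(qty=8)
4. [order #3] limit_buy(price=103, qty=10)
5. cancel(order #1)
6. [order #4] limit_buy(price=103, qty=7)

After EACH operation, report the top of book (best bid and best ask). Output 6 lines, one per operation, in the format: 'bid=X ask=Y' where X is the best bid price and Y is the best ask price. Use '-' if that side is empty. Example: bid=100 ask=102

Answer: bid=- ask=103
bid=- ask=-
bid=- ask=-
bid=103 ask=-
bid=103 ask=-
bid=103 ask=-

Derivation:
After op 1 [order #1] limit_sell(price=103, qty=1): fills=none; bids=[-] asks=[#1:1@103]
After op 2 cancel(order #1): fills=none; bids=[-] asks=[-]
After op 3 [order #2] market_sell(qty=8): fills=none; bids=[-] asks=[-]
After op 4 [order #3] limit_buy(price=103, qty=10): fills=none; bids=[#3:10@103] asks=[-]
After op 5 cancel(order #1): fills=none; bids=[#3:10@103] asks=[-]
After op 6 [order #4] limit_buy(price=103, qty=7): fills=none; bids=[#3:10@103 #4:7@103] asks=[-]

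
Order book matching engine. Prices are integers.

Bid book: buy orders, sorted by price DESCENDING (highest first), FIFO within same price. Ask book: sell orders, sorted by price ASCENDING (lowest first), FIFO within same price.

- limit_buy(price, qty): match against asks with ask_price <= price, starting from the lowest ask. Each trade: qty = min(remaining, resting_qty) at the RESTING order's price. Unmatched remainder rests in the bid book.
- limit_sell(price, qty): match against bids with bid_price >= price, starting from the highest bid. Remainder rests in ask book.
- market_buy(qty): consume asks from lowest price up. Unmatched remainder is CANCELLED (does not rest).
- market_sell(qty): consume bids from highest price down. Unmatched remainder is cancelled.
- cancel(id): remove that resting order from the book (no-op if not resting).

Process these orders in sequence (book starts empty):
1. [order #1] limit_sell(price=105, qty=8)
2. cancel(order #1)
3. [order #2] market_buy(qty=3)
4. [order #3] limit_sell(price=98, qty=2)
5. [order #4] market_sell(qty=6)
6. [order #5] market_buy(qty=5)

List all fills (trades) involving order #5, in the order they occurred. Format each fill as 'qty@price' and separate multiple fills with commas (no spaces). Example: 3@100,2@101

After op 1 [order #1] limit_sell(price=105, qty=8): fills=none; bids=[-] asks=[#1:8@105]
After op 2 cancel(order #1): fills=none; bids=[-] asks=[-]
After op 3 [order #2] market_buy(qty=3): fills=none; bids=[-] asks=[-]
After op 4 [order #3] limit_sell(price=98, qty=2): fills=none; bids=[-] asks=[#3:2@98]
After op 5 [order #4] market_sell(qty=6): fills=none; bids=[-] asks=[#3:2@98]
After op 6 [order #5] market_buy(qty=5): fills=#5x#3:2@98; bids=[-] asks=[-]

Answer: 2@98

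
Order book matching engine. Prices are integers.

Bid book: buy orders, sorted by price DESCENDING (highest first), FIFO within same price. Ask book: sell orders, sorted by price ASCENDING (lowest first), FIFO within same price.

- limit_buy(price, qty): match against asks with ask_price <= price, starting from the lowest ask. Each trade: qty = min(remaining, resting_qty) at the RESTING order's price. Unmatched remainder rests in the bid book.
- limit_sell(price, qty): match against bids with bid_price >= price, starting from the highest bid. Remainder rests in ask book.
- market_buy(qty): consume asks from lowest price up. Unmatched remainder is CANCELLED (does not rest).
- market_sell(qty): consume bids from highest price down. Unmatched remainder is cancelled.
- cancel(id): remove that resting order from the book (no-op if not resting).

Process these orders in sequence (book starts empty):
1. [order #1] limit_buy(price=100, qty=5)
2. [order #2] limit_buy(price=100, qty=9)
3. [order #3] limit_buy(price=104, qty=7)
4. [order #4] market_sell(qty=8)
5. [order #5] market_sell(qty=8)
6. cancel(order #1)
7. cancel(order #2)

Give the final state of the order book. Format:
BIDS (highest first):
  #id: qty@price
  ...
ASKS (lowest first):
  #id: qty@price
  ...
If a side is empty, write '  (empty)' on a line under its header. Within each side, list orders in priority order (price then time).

After op 1 [order #1] limit_buy(price=100, qty=5): fills=none; bids=[#1:5@100] asks=[-]
After op 2 [order #2] limit_buy(price=100, qty=9): fills=none; bids=[#1:5@100 #2:9@100] asks=[-]
After op 3 [order #3] limit_buy(price=104, qty=7): fills=none; bids=[#3:7@104 #1:5@100 #2:9@100] asks=[-]
After op 4 [order #4] market_sell(qty=8): fills=#3x#4:7@104 #1x#4:1@100; bids=[#1:4@100 #2:9@100] asks=[-]
After op 5 [order #5] market_sell(qty=8): fills=#1x#5:4@100 #2x#5:4@100; bids=[#2:5@100] asks=[-]
After op 6 cancel(order #1): fills=none; bids=[#2:5@100] asks=[-]
After op 7 cancel(order #2): fills=none; bids=[-] asks=[-]

Answer: BIDS (highest first):
  (empty)
ASKS (lowest first):
  (empty)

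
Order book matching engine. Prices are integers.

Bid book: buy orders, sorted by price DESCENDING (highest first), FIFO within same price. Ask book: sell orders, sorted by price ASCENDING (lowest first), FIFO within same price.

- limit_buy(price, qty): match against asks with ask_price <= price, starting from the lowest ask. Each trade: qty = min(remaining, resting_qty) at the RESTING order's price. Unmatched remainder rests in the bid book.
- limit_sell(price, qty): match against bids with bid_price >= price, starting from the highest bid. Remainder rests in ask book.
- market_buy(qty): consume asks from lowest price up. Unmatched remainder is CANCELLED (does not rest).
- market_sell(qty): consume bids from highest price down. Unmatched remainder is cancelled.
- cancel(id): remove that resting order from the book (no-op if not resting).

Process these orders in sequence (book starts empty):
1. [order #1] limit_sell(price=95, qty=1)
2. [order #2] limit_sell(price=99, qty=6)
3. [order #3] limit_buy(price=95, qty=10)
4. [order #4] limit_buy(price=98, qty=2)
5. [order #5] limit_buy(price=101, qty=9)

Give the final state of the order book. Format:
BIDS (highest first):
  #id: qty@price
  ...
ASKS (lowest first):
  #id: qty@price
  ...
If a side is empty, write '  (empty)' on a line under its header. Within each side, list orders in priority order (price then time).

Answer: BIDS (highest first):
  #5: 3@101
  #4: 2@98
  #3: 9@95
ASKS (lowest first):
  (empty)

Derivation:
After op 1 [order #1] limit_sell(price=95, qty=1): fills=none; bids=[-] asks=[#1:1@95]
After op 2 [order #2] limit_sell(price=99, qty=6): fills=none; bids=[-] asks=[#1:1@95 #2:6@99]
After op 3 [order #3] limit_buy(price=95, qty=10): fills=#3x#1:1@95; bids=[#3:9@95] asks=[#2:6@99]
After op 4 [order #4] limit_buy(price=98, qty=2): fills=none; bids=[#4:2@98 #3:9@95] asks=[#2:6@99]
After op 5 [order #5] limit_buy(price=101, qty=9): fills=#5x#2:6@99; bids=[#5:3@101 #4:2@98 #3:9@95] asks=[-]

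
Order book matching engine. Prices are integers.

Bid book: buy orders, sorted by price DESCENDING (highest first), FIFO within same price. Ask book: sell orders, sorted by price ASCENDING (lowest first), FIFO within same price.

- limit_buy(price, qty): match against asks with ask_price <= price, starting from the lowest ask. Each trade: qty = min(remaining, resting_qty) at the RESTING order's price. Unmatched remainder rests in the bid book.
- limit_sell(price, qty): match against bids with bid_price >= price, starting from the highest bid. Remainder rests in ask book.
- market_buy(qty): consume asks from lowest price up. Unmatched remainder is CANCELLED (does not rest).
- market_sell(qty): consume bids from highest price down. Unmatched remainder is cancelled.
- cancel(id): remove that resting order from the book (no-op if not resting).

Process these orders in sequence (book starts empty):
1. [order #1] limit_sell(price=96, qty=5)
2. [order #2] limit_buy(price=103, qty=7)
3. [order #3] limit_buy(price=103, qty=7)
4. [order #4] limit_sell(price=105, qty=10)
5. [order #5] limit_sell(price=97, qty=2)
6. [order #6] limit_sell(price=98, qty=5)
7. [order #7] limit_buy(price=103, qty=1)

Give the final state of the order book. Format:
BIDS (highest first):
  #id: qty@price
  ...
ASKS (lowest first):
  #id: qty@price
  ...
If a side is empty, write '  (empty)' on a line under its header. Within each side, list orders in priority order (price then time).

Answer: BIDS (highest first):
  #3: 2@103
  #7: 1@103
ASKS (lowest first):
  #4: 10@105

Derivation:
After op 1 [order #1] limit_sell(price=96, qty=5): fills=none; bids=[-] asks=[#1:5@96]
After op 2 [order #2] limit_buy(price=103, qty=7): fills=#2x#1:5@96; bids=[#2:2@103] asks=[-]
After op 3 [order #3] limit_buy(price=103, qty=7): fills=none; bids=[#2:2@103 #3:7@103] asks=[-]
After op 4 [order #4] limit_sell(price=105, qty=10): fills=none; bids=[#2:2@103 #3:7@103] asks=[#4:10@105]
After op 5 [order #5] limit_sell(price=97, qty=2): fills=#2x#5:2@103; bids=[#3:7@103] asks=[#4:10@105]
After op 6 [order #6] limit_sell(price=98, qty=5): fills=#3x#6:5@103; bids=[#3:2@103] asks=[#4:10@105]
After op 7 [order #7] limit_buy(price=103, qty=1): fills=none; bids=[#3:2@103 #7:1@103] asks=[#4:10@105]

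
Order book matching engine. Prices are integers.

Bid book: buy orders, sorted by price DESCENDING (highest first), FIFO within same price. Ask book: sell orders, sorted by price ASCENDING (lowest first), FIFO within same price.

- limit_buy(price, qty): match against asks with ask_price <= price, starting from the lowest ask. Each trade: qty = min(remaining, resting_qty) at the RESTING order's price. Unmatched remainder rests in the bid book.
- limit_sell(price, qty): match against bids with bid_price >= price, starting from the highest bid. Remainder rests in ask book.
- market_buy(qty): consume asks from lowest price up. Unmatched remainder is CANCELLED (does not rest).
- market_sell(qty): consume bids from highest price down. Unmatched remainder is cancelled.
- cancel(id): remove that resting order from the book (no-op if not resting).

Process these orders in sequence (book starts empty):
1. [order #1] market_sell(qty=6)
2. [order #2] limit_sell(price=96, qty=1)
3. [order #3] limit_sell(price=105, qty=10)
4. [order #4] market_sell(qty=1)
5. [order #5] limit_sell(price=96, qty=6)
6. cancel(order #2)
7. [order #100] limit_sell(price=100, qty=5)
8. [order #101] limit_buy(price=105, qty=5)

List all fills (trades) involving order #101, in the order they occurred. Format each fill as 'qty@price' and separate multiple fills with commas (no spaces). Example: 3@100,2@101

After op 1 [order #1] market_sell(qty=6): fills=none; bids=[-] asks=[-]
After op 2 [order #2] limit_sell(price=96, qty=1): fills=none; bids=[-] asks=[#2:1@96]
After op 3 [order #3] limit_sell(price=105, qty=10): fills=none; bids=[-] asks=[#2:1@96 #3:10@105]
After op 4 [order #4] market_sell(qty=1): fills=none; bids=[-] asks=[#2:1@96 #3:10@105]
After op 5 [order #5] limit_sell(price=96, qty=6): fills=none; bids=[-] asks=[#2:1@96 #5:6@96 #3:10@105]
After op 6 cancel(order #2): fills=none; bids=[-] asks=[#5:6@96 #3:10@105]
After op 7 [order #100] limit_sell(price=100, qty=5): fills=none; bids=[-] asks=[#5:6@96 #100:5@100 #3:10@105]
After op 8 [order #101] limit_buy(price=105, qty=5): fills=#101x#5:5@96; bids=[-] asks=[#5:1@96 #100:5@100 #3:10@105]

Answer: 5@96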